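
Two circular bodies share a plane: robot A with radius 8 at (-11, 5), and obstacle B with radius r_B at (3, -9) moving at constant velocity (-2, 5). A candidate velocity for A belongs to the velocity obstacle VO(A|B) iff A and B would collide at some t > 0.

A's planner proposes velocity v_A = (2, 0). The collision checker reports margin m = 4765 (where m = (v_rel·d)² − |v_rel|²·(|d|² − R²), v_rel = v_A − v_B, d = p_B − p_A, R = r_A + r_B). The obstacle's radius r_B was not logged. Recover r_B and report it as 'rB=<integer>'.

m = 4765
d = (14, -14);  v_rel = (4, -5),  |v_rel|² = 41
v_rel×d = (4)·(-14) − (-5)·(14) = 14
since m = R²·41 − 14²:  R² = (196 + 4765) / 41 = 121
R = √121 = 11  ⇒  r_B = 11 − 8 = 3

rB=3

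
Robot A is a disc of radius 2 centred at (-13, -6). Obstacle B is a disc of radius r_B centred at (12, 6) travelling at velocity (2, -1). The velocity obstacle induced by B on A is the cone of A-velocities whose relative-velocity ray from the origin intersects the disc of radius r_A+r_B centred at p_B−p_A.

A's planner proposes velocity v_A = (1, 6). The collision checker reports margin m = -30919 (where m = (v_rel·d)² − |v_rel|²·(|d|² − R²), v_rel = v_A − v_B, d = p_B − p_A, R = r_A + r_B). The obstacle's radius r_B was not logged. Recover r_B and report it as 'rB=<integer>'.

m = -30919
d = (25, 12);  v_rel = (-1, 7),  |v_rel|² = 50
v_rel×d = (-1)·(12) − (7)·(25) = -187
since m = R²·50 − (-187)²:  R² = (34969 + -30919) / 50 = 81
R = √81 = 9  ⇒  r_B = 9 − 2 = 7

rB=7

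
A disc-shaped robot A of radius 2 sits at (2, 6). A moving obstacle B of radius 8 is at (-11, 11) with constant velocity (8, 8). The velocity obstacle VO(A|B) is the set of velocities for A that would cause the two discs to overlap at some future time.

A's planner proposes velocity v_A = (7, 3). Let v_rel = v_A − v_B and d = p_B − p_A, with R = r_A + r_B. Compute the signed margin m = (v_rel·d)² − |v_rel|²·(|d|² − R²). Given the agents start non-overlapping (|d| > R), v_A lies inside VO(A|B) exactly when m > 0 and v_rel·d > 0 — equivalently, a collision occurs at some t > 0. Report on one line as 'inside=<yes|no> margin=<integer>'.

d = (-13, 5),  |d|² = 194;  R = 2+8 = 10,  c = 194−10² = 94
v_rel = (-1, -5),  |v_rel|² = 26;  v_rel·d = (-1)·(-13) + (-5)·(5) = -12
26·t² + 24·t + 94 = 0  ⇒  m = (-12)² − 26·94 = -2300
m = -2300 < 0,  v_rel·d = -12 < 0  ⇒  outside

inside=no margin=-2300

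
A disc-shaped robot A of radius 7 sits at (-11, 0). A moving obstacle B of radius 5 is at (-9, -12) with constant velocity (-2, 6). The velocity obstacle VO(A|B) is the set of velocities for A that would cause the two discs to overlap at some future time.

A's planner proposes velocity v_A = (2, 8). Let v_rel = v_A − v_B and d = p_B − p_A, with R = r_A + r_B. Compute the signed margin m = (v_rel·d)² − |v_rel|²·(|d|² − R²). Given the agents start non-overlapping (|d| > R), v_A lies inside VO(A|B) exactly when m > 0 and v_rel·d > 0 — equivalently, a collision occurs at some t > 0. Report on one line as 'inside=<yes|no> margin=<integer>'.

d = (2, -12),  |d|² = 148;  R = 7+5 = 12,  c = 148−12² = 4
v_rel = (4, 2),  |v_rel|² = 20;  v_rel·d = (4)·(2) + (2)·(-12) = -16
20·t² + 32·t + 4 = 0  ⇒  m = (-16)² − 20·4 = 176
m = 176 > 0,  v_rel·d = -16 < 0  ⇒  outside

inside=no margin=176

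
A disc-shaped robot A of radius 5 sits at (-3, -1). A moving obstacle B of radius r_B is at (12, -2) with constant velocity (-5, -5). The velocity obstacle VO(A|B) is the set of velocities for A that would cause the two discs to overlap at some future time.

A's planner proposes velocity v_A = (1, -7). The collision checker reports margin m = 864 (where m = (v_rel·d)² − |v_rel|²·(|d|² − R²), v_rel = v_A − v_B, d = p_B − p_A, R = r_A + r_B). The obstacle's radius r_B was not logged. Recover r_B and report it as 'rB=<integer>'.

m = 864
d = (15, -1);  v_rel = (6, -2),  |v_rel|² = 40
v_rel×d = (6)·(-1) − (-2)·(15) = 24
since m = R²·40 − 24²:  R² = (576 + 864) / 40 = 36
R = √36 = 6  ⇒  r_B = 6 − 5 = 1

rB=1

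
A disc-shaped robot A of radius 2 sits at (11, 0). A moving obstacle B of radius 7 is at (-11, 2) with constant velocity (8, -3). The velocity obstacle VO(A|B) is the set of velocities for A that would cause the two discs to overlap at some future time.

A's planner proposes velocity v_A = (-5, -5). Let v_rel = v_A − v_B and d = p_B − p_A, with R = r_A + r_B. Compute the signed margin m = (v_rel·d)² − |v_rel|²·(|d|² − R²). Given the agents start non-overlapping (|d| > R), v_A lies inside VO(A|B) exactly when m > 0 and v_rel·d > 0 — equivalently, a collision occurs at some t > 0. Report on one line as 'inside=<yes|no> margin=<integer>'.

d = (-22, 2),  |d|² = 488;  R = 2+7 = 9,  c = 488−9² = 407
v_rel = (-13, -2),  |v_rel|² = 173;  v_rel·d = (-13)·(-22) + (-2)·(2) = 282
173·t² − 564·t + 407 = 0  ⇒  m = 282² − 173·407 = 9113
m = 9113 > 0,  v_rel·d = 282 > 0  ⇒  inside

inside=yes margin=9113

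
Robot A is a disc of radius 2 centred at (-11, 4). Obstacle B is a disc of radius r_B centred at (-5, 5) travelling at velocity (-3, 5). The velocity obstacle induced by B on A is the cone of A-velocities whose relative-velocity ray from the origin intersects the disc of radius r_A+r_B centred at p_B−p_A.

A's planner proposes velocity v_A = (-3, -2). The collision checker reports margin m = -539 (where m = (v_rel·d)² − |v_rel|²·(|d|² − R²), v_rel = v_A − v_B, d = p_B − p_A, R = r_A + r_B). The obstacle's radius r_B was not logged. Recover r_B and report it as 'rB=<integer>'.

m = -539
d = (6, 1);  v_rel = (0, -7),  |v_rel|² = 49
v_rel×d = (0)·(1) − (-7)·(6) = 42
since m = R²·49 − 42²:  R² = (1764 + -539) / 49 = 25
R = √25 = 5  ⇒  r_B = 5 − 2 = 3

rB=3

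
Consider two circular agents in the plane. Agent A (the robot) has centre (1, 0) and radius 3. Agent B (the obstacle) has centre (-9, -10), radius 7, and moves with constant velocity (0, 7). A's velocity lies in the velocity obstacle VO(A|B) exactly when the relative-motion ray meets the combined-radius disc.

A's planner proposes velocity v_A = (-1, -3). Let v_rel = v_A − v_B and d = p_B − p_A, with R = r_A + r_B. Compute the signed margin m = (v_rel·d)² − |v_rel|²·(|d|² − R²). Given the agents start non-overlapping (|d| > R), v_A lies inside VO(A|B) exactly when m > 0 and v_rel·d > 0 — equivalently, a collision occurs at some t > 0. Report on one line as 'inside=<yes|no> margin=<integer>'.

d = (-10, -10),  |d|² = 200;  R = 3+7 = 10,  c = 200−10² = 100
v_rel = (-1, -10),  |v_rel|² = 101;  v_rel·d = (-1)·(-10) + (-10)·(-10) = 110
101·t² − 220·t + 100 = 0  ⇒  m = 110² − 101·100 = 2000
m = 2000 > 0,  v_rel·d = 110 > 0  ⇒  inside

inside=yes margin=2000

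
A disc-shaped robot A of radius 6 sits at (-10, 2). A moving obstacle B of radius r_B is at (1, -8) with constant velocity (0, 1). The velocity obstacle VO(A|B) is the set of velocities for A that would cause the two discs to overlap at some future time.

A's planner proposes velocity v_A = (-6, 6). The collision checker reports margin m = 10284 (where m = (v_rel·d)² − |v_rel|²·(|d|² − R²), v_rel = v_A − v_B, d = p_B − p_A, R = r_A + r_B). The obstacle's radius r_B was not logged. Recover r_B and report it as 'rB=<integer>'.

m = 10284
d = (11, -10);  v_rel = (-6, 5),  |v_rel|² = 61
v_rel×d = (-6)·(-10) − (5)·(11) = 5
since m = R²·61 − 5²:  R² = (25 + 10284) / 61 = 169
R = √169 = 13  ⇒  r_B = 13 − 6 = 7

rB=7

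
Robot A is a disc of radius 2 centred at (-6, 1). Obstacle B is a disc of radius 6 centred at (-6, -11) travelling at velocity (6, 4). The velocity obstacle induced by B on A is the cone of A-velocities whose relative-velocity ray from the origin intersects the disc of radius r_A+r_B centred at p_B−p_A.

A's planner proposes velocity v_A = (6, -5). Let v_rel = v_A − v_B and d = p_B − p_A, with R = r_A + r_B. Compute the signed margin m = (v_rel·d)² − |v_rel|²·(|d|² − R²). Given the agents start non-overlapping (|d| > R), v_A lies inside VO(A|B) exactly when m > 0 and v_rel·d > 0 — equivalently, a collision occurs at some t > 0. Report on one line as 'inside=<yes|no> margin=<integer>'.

d = (0, -12),  |d|² = 144;  R = 2+6 = 8,  c = 144−8² = 80
v_rel = (0, -9),  |v_rel|² = 81;  v_rel·d = (0)·(0) + (-9)·(-12) = 108
81·t² − 216·t + 80 = 0  ⇒  m = 108² − 81·80 = 5184
m = 5184 > 0,  v_rel·d = 108 > 0  ⇒  inside

inside=yes margin=5184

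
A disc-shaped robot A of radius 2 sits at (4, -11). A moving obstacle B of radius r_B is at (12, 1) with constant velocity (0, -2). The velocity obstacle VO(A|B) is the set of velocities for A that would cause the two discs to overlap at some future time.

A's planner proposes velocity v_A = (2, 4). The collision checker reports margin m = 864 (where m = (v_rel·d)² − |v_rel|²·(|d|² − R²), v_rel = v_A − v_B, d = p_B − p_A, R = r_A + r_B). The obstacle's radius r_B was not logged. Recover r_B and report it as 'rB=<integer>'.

m = 864
d = (8, 12);  v_rel = (2, 6),  |v_rel|² = 40
v_rel×d = (2)·(12) − (6)·(8) = -24
since m = R²·40 − (-24)²:  R² = (576 + 864) / 40 = 36
R = √36 = 6  ⇒  r_B = 6 − 2 = 4

rB=4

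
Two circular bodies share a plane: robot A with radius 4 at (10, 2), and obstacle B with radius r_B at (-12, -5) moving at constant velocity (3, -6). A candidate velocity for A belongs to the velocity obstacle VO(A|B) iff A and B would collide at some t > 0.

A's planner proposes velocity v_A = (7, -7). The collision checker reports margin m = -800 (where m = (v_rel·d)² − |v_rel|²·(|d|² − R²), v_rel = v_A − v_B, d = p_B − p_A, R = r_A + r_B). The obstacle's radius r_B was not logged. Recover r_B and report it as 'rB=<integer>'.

m = -800
d = (-22, -7);  v_rel = (4, -1),  |v_rel|² = 17
v_rel×d = (4)·(-7) − (-1)·(-22) = -50
since m = R²·17 − (-50)²:  R² = (2500 + -800) / 17 = 100
R = √100 = 10  ⇒  r_B = 10 − 4 = 6

rB=6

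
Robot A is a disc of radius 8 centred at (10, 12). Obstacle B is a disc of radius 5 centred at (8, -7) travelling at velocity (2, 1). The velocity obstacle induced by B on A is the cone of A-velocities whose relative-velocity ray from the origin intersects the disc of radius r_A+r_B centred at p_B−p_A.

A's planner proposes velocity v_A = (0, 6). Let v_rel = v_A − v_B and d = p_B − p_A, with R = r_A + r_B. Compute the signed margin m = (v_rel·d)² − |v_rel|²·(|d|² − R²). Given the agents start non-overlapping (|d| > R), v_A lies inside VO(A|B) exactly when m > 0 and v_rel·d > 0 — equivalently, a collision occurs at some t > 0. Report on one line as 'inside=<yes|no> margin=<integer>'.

d = (-2, -19),  |d|² = 365;  R = 8+5 = 13,  c = 365−13² = 196
v_rel = (-2, 5),  |v_rel|² = 29;  v_rel·d = (-2)·(-2) + (5)·(-19) = -91
29·t² + 182·t + 196 = 0  ⇒  m = (-91)² − 29·196 = 2597
m = 2597 > 0,  v_rel·d = -91 < 0  ⇒  outside

inside=no margin=2597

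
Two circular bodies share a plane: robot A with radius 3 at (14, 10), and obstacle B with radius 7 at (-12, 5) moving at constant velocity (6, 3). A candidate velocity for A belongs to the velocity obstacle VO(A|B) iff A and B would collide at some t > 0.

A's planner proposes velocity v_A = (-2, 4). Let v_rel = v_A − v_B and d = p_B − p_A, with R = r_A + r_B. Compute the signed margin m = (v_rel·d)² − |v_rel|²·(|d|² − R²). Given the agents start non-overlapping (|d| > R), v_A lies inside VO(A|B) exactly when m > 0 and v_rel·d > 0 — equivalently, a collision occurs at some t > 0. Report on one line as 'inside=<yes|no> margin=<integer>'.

d = (-26, -5),  |d|² = 701;  R = 3+7 = 10,  c = 701−10² = 601
v_rel = (-8, 1),  |v_rel|² = 65;  v_rel·d = (-8)·(-26) + (1)·(-5) = 203
65·t² − 406·t + 601 = 0  ⇒  m = 203² − 65·601 = 2144
m = 2144 > 0,  v_rel·d = 203 > 0  ⇒  inside

inside=yes margin=2144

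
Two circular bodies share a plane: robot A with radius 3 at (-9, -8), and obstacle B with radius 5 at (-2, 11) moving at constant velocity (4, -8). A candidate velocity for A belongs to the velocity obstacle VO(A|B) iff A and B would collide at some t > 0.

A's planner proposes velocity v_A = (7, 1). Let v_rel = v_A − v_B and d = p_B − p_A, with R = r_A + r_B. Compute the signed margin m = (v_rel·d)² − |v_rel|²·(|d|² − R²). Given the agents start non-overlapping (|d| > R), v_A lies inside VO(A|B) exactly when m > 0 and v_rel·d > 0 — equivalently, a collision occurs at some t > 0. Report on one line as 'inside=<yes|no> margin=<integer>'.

d = (7, 19),  |d|² = 410;  R = 3+5 = 8,  c = 410−8² = 346
v_rel = (3, 9),  |v_rel|² = 90;  v_rel·d = (3)·(7) + (9)·(19) = 192
90·t² − 384·t + 346 = 0  ⇒  m = 192² − 90·346 = 5724
m = 5724 > 0,  v_rel·d = 192 > 0  ⇒  inside

inside=yes margin=5724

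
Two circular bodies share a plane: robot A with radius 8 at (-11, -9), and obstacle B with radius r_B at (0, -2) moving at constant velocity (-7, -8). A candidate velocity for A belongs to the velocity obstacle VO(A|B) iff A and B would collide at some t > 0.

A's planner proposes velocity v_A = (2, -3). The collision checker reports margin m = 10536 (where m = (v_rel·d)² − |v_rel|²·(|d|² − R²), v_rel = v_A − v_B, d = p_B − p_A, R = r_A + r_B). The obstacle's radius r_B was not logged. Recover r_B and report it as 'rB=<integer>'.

m = 10536
d = (11, 7);  v_rel = (9, 5),  |v_rel|² = 106
v_rel×d = (9)·(7) − (5)·(11) = 8
since m = R²·106 − 8²:  R² = (64 + 10536) / 106 = 100
R = √100 = 10  ⇒  r_B = 10 − 8 = 2

rB=2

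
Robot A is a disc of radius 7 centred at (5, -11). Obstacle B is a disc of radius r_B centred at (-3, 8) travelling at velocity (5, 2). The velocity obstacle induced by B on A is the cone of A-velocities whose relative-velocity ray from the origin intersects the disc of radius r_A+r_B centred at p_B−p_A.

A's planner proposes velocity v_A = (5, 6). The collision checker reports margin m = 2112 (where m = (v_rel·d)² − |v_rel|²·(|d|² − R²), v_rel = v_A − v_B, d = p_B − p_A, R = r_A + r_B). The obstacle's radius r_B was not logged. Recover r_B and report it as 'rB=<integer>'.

m = 2112
d = (-8, 19);  v_rel = (0, 4),  |v_rel|² = 16
v_rel×d = (0)·(19) − (4)·(-8) = 32
since m = R²·16 − 32²:  R² = (1024 + 2112) / 16 = 196
R = √196 = 14  ⇒  r_B = 14 − 7 = 7

rB=7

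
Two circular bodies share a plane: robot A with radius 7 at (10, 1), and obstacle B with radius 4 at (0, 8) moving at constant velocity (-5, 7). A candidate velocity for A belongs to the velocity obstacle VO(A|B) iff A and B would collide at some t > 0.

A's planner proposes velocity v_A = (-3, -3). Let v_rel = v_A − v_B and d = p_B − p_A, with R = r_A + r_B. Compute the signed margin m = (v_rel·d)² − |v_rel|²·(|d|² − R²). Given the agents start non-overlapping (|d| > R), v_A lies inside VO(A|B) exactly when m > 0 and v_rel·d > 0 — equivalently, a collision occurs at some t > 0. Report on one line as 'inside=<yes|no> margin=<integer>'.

d = (-10, 7),  |d|² = 149;  R = 7+4 = 11,  c = 149−11² = 28
v_rel = (2, -10),  |v_rel|² = 104;  v_rel·d = (2)·(-10) + (-10)·(7) = -90
104·t² + 180·t + 28 = 0  ⇒  m = (-90)² − 104·28 = 5188
m = 5188 > 0,  v_rel·d = -90 < 0  ⇒  outside

inside=no margin=5188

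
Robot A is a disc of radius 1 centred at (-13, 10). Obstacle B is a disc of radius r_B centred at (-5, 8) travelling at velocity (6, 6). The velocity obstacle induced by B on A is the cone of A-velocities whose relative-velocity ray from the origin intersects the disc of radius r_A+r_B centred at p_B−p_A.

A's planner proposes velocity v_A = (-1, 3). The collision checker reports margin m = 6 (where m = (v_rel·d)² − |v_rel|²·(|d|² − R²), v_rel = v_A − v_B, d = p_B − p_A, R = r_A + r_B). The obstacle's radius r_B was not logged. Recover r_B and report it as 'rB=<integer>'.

m = 6
d = (8, -2);  v_rel = (-7, -3),  |v_rel|² = 58
v_rel×d = (-7)·(-2) − (-3)·(8) = 38
since m = R²·58 − 38²:  R² = (1444 + 6) / 58 = 25
R = √25 = 5  ⇒  r_B = 5 − 1 = 4

rB=4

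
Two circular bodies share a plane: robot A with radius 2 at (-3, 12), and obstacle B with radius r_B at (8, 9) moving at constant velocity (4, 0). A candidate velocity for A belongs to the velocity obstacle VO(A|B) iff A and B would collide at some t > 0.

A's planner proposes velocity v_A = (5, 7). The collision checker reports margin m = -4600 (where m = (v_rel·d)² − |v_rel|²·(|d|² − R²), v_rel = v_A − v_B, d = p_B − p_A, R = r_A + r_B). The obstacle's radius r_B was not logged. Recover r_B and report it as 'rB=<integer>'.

m = -4600
d = (11, -3);  v_rel = (1, 7),  |v_rel|² = 50
v_rel×d = (1)·(-3) − (7)·(11) = -80
since m = R²·50 − (-80)²:  R² = (6400 + -4600) / 50 = 36
R = √36 = 6  ⇒  r_B = 6 − 2 = 4

rB=4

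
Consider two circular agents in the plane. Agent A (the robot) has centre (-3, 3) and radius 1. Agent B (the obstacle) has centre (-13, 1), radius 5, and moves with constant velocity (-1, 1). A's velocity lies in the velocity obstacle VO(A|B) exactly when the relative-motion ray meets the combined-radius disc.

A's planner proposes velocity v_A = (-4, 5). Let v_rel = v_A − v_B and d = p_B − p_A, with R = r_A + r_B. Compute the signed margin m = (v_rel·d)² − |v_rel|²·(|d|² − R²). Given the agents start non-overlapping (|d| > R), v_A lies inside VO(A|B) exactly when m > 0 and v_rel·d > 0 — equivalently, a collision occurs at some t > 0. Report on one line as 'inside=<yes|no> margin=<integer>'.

d = (-10, -2),  |d|² = 104;  R = 1+5 = 6,  c = 104−6² = 68
v_rel = (-3, 4),  |v_rel|² = 25;  v_rel·d = (-3)·(-10) + (4)·(-2) = 22
25·t² − 44·t + 68 = 0  ⇒  m = 22² − 25·68 = -1216
m = -1216 < 0,  v_rel·d = 22 > 0  ⇒  outside

inside=no margin=-1216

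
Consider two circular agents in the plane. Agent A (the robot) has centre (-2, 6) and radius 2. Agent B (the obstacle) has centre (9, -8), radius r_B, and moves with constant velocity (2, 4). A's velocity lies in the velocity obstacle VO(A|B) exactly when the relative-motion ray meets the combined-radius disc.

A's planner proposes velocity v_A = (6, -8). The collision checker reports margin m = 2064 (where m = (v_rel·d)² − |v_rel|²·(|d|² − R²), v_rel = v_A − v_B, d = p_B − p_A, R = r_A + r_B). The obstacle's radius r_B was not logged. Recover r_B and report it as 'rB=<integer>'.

m = 2064
d = (11, -14);  v_rel = (4, -12),  |v_rel|² = 160
v_rel×d = (4)·(-14) − (-12)·(11) = 76
since m = R²·160 − 76²:  R² = (5776 + 2064) / 160 = 49
R = √49 = 7  ⇒  r_B = 7 − 2 = 5

rB=5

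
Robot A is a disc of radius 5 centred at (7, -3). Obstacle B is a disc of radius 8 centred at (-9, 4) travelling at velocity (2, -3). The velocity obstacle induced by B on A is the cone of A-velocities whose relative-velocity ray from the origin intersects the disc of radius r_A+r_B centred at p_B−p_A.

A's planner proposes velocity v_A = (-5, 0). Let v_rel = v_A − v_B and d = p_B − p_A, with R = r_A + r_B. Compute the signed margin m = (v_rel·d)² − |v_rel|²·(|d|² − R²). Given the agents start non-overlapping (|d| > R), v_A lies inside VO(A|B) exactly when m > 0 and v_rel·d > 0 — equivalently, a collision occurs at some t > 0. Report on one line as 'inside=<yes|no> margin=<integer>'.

d = (-16, 7),  |d|² = 305;  R = 5+8 = 13,  c = 305−13² = 136
v_rel = (-7, 3),  |v_rel|² = 58;  v_rel·d = (-7)·(-16) + (3)·(7) = 133
58·t² − 266·t + 136 = 0  ⇒  m = 133² − 58·136 = 9801
m = 9801 > 0,  v_rel·d = 133 > 0  ⇒  inside

inside=yes margin=9801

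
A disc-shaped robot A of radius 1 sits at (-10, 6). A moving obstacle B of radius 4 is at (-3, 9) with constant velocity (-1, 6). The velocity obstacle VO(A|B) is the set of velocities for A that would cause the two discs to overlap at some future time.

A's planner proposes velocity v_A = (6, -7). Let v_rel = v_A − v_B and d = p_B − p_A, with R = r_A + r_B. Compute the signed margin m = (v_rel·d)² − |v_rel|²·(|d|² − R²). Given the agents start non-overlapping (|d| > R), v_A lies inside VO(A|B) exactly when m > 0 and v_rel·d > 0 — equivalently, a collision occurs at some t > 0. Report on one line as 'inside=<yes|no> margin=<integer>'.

d = (7, 3),  |d|² = 58;  R = 1+4 = 5,  c = 58−5² = 33
v_rel = (7, -13),  |v_rel|² = 218;  v_rel·d = (7)·(7) + (-13)·(3) = 10
218·t² − 20·t + 33 = 0  ⇒  m = 10² − 218·33 = -7094
m = -7094 < 0,  v_rel·d = 10 > 0  ⇒  outside

inside=no margin=-7094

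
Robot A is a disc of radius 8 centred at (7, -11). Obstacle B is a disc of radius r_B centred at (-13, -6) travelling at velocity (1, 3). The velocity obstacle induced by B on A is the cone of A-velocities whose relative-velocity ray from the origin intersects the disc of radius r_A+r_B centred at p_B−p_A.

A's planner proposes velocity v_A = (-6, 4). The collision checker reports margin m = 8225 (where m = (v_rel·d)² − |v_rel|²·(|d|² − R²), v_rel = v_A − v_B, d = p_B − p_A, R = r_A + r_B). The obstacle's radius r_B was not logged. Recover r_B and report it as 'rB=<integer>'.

m = 8225
d = (-20, 5);  v_rel = (-7, 1),  |v_rel|² = 50
v_rel×d = (-7)·(5) − (1)·(-20) = -15
since m = R²·50 − (-15)²:  R² = (225 + 8225) / 50 = 169
R = √169 = 13  ⇒  r_B = 13 − 8 = 5

rB=5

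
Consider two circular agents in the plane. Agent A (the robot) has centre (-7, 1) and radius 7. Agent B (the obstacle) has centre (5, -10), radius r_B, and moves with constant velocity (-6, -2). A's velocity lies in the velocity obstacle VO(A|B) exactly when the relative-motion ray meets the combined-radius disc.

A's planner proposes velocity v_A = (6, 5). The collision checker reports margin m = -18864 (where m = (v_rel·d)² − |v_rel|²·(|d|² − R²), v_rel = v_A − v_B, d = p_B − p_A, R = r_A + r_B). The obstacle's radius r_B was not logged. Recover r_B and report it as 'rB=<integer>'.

m = -18864
d = (12, -11);  v_rel = (12, 7),  |v_rel|² = 193
v_rel×d = (12)·(-11) − (7)·(12) = -216
since m = R²·193 − (-216)²:  R² = (46656 + -18864) / 193 = 144
R = √144 = 12  ⇒  r_B = 12 − 7 = 5

rB=5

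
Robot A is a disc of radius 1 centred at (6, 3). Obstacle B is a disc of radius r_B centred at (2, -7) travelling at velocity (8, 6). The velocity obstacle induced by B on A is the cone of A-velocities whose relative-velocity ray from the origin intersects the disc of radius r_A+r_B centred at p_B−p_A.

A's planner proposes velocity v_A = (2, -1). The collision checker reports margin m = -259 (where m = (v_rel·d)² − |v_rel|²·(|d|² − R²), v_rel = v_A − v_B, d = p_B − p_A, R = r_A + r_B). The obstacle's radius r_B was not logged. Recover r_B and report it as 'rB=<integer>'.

m = -259
d = (-4, -10);  v_rel = (-6, -7),  |v_rel|² = 85
v_rel×d = (-6)·(-10) − (-7)·(-4) = 32
since m = R²·85 − 32²:  R² = (1024 + -259) / 85 = 9
R = √9 = 3  ⇒  r_B = 3 − 1 = 2

rB=2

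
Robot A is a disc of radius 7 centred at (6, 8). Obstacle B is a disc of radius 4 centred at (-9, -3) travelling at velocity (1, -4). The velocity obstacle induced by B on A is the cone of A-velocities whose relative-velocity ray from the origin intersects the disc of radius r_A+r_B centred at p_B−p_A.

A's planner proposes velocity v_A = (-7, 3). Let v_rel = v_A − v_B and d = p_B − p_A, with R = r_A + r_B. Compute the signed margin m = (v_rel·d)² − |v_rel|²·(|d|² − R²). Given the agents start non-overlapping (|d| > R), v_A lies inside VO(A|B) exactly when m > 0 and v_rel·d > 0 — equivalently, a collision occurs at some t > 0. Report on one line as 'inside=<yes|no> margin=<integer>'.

d = (-15, -11),  |d|² = 346;  R = 7+4 = 11,  c = 346−11² = 225
v_rel = (-8, 7),  |v_rel|² = 113;  v_rel·d = (-8)·(-15) + (7)·(-11) = 43
113·t² − 86·t + 225 = 0  ⇒  m = 43² − 113·225 = -23576
m = -23576 < 0,  v_rel·d = 43 > 0  ⇒  outside

inside=no margin=-23576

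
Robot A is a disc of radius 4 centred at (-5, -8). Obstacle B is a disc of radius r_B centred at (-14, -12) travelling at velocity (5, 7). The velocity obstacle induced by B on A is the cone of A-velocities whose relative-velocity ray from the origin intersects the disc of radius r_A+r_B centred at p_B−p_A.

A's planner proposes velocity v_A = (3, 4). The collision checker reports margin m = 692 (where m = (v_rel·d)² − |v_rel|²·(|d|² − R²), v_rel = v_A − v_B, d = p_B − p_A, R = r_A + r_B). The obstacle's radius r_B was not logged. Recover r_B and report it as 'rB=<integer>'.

m = 692
d = (-9, -4);  v_rel = (-2, -3),  |v_rel|² = 13
v_rel×d = (-2)·(-4) − (-3)·(-9) = -19
since m = R²·13 − (-19)²:  R² = (361 + 692) / 13 = 81
R = √81 = 9  ⇒  r_B = 9 − 4 = 5

rB=5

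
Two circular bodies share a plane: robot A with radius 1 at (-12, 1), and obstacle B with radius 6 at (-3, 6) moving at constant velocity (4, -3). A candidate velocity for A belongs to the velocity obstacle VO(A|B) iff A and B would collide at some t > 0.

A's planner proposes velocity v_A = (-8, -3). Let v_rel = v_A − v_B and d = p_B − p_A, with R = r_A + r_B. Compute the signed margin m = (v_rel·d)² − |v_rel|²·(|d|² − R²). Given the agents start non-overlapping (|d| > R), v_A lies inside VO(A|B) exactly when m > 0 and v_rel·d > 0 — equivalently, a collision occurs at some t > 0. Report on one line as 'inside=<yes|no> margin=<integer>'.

d = (9, 5),  |d|² = 106;  R = 1+6 = 7,  c = 106−7² = 57
v_rel = (-12, 0),  |v_rel|² = 144;  v_rel·d = (-12)·(9) + (0)·(5) = -108
144·t² + 216·t + 57 = 0  ⇒  m = (-108)² − 144·57 = 3456
m = 3456 > 0,  v_rel·d = -108 < 0  ⇒  outside

inside=no margin=3456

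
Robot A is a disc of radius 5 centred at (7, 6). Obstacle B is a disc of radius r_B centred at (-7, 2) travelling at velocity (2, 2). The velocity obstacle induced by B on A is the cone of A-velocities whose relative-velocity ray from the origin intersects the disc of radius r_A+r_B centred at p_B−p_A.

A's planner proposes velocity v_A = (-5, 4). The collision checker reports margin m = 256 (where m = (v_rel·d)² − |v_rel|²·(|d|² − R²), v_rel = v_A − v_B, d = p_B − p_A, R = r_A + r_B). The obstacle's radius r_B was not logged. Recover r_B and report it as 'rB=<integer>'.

m = 256
d = (-14, -4);  v_rel = (-7, 2),  |v_rel|² = 53
v_rel×d = (-7)·(-4) − (2)·(-14) = 56
since m = R²·53 − 56²:  R² = (3136 + 256) / 53 = 64
R = √64 = 8  ⇒  r_B = 8 − 5 = 3

rB=3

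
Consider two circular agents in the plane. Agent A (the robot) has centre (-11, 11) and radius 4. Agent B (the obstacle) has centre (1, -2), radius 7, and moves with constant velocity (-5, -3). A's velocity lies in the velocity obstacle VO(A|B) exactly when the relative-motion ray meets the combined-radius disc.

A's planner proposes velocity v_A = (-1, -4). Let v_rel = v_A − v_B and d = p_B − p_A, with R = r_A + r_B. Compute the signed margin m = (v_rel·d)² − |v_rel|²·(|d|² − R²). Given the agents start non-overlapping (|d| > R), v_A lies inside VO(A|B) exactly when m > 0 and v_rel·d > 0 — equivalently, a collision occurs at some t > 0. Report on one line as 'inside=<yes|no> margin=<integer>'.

d = (12, -13),  |d|² = 313;  R = 4+7 = 11,  c = 313−11² = 192
v_rel = (4, -1),  |v_rel|² = 17;  v_rel·d = (4)·(12) + (-1)·(-13) = 61
17·t² − 122·t + 192 = 0  ⇒  m = 61² − 17·192 = 457
m = 457 > 0,  v_rel·d = 61 > 0  ⇒  inside

inside=yes margin=457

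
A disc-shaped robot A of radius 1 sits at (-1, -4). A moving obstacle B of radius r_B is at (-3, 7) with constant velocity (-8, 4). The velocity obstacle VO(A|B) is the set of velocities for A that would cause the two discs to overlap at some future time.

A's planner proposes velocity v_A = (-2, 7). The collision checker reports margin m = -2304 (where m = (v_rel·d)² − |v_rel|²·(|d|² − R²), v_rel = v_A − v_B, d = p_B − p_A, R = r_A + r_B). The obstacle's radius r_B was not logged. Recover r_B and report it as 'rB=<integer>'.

m = -2304
d = (-2, 11);  v_rel = (6, 3),  |v_rel|² = 45
v_rel×d = (6)·(11) − (3)·(-2) = 72
since m = R²·45 − 72²:  R² = (5184 + -2304) / 45 = 64
R = √64 = 8  ⇒  r_B = 8 − 1 = 7

rB=7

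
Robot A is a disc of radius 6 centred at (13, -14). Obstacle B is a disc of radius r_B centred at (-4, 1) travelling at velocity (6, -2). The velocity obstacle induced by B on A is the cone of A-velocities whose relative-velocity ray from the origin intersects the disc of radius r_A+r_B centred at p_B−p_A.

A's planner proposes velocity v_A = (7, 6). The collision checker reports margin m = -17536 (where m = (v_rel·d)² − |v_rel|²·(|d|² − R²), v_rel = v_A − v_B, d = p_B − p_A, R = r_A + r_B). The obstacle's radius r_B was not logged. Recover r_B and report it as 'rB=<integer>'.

m = -17536
d = (-17, 15);  v_rel = (1, 8),  |v_rel|² = 65
v_rel×d = (1)·(15) − (8)·(-17) = 151
since m = R²·65 − 151²:  R² = (22801 + -17536) / 65 = 81
R = √81 = 9  ⇒  r_B = 9 − 6 = 3

rB=3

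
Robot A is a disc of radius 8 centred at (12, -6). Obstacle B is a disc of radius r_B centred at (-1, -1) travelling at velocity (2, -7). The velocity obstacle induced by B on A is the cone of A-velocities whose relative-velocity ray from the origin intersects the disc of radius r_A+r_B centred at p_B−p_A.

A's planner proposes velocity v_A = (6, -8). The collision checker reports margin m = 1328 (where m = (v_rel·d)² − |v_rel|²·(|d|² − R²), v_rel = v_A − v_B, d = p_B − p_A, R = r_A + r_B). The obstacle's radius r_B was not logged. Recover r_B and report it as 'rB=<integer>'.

m = 1328
d = (-13, 5);  v_rel = (4, -1),  |v_rel|² = 17
v_rel×d = (4)·(5) − (-1)·(-13) = 7
since m = R²·17 − 7²:  R² = (49 + 1328) / 17 = 81
R = √81 = 9  ⇒  r_B = 9 − 8 = 1

rB=1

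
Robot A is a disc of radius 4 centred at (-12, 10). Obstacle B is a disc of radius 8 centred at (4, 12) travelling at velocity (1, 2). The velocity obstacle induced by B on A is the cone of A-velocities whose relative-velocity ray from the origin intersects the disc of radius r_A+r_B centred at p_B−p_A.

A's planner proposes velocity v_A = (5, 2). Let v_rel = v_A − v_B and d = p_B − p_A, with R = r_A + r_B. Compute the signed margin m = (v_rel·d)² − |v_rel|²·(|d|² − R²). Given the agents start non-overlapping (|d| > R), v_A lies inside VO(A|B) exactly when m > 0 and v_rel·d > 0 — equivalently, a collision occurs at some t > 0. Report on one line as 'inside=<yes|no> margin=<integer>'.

d = (16, 2),  |d|² = 260;  R = 4+8 = 12,  c = 260−12² = 116
v_rel = (4, 0),  |v_rel|² = 16;  v_rel·d = (4)·(16) + (0)·(2) = 64
16·t² − 128·t + 116 = 0  ⇒  m = 64² − 16·116 = 2240
m = 2240 > 0,  v_rel·d = 64 > 0  ⇒  inside

inside=yes margin=2240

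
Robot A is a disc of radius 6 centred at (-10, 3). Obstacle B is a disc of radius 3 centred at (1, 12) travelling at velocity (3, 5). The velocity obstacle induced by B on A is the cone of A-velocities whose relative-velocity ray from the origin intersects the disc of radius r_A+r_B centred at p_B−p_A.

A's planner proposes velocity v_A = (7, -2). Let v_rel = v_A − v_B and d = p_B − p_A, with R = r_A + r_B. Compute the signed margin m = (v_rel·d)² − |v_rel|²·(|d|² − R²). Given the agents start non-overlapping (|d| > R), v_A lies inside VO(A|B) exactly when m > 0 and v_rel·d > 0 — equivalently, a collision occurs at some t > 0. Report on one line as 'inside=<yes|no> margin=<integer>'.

d = (11, 9),  |d|² = 202;  R = 6+3 = 9,  c = 202−9² = 121
v_rel = (4, -7),  |v_rel|² = 65;  v_rel·d = (4)·(11) + (-7)·(9) = -19
65·t² + 38·t + 121 = 0  ⇒  m = (-19)² − 65·121 = -7504
m = -7504 < 0,  v_rel·d = -19 < 0  ⇒  outside

inside=no margin=-7504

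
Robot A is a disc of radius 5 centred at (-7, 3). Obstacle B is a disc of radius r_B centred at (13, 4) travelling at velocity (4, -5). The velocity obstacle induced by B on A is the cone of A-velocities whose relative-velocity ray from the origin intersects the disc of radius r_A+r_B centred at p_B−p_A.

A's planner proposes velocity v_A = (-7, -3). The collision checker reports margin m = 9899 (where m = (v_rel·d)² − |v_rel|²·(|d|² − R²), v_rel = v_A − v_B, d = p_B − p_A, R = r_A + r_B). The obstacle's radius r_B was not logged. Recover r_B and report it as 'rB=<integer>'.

m = 9899
d = (20, 1);  v_rel = (-11, 2),  |v_rel|² = 125
v_rel×d = (-11)·(1) − (2)·(20) = -51
since m = R²·125 − (-51)²:  R² = (2601 + 9899) / 125 = 100
R = √100 = 10  ⇒  r_B = 10 − 5 = 5

rB=5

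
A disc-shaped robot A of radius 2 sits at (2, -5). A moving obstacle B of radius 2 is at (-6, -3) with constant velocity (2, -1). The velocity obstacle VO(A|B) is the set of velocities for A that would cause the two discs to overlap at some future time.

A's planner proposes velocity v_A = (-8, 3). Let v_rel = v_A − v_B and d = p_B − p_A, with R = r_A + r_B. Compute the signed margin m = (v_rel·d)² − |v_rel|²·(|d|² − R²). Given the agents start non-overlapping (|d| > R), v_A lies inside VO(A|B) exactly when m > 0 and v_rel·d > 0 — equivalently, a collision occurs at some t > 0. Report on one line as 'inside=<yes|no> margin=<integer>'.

d = (-8, 2),  |d|² = 68;  R = 2+2 = 4,  c = 68−4² = 52
v_rel = (-10, 4),  |v_rel|² = 116;  v_rel·d = (-10)·(-8) + (4)·(2) = 88
116·t² − 176·t + 52 = 0  ⇒  m = 88² − 116·52 = 1712
m = 1712 > 0,  v_rel·d = 88 > 0  ⇒  inside

inside=yes margin=1712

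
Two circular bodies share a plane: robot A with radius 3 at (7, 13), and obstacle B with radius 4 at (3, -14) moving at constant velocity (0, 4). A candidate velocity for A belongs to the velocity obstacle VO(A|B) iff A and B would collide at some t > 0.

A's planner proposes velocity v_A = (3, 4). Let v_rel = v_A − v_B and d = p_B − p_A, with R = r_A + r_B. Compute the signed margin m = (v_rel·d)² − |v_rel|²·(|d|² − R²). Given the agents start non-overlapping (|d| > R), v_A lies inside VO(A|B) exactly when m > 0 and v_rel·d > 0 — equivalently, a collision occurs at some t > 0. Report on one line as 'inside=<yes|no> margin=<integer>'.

d = (-4, -27),  |d|² = 745;  R = 3+4 = 7,  c = 745−7² = 696
v_rel = (3, 0),  |v_rel|² = 9;  v_rel·d = (3)·(-4) + (0)·(-27) = -12
9·t² + 24·t + 696 = 0  ⇒  m = (-12)² − 9·696 = -6120
m = -6120 < 0,  v_rel·d = -12 < 0  ⇒  outside

inside=no margin=-6120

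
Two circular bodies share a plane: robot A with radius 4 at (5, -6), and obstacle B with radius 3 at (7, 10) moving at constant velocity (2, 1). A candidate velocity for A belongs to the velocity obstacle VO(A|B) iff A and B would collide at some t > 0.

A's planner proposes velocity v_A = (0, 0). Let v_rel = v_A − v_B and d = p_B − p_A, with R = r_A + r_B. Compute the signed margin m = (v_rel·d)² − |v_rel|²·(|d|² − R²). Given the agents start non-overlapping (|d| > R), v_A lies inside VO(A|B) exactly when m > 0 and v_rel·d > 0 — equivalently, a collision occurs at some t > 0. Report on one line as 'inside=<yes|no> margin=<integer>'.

d = (2, 16),  |d|² = 260;  R = 4+3 = 7,  c = 260−7² = 211
v_rel = (-2, -1),  |v_rel|² = 5;  v_rel·d = (-2)·(2) + (-1)·(16) = -20
5·t² + 40·t + 211 = 0  ⇒  m = (-20)² − 5·211 = -655
m = -655 < 0,  v_rel·d = -20 < 0  ⇒  outside

inside=no margin=-655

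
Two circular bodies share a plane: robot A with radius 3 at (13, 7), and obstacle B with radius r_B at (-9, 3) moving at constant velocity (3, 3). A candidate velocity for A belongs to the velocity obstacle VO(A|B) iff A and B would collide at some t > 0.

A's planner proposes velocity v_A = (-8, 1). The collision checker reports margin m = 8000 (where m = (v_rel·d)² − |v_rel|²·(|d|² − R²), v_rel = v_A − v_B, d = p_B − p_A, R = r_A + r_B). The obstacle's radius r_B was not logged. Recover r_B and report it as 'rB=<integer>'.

m = 8000
d = (-22, -4);  v_rel = (-11, -2),  |v_rel|² = 125
v_rel×d = (-11)·(-4) − (-2)·(-22) = 0
since m = R²·125 − 0²:  R² = (0 + 8000) / 125 = 64
R = √64 = 8  ⇒  r_B = 8 − 3 = 5

rB=5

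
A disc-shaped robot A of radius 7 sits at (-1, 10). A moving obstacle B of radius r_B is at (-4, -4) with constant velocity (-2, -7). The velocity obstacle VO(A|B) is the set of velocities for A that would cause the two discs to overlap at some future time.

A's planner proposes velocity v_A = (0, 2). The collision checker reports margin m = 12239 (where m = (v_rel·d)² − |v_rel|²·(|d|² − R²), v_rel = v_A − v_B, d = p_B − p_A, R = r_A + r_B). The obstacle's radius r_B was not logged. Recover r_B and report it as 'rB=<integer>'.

m = 12239
d = (-3, -14);  v_rel = (2, 9),  |v_rel|² = 85
v_rel×d = (2)·(-14) − (9)·(-3) = -1
since m = R²·85 − (-1)²:  R² = (1 + 12239) / 85 = 144
R = √144 = 12  ⇒  r_B = 12 − 7 = 5

rB=5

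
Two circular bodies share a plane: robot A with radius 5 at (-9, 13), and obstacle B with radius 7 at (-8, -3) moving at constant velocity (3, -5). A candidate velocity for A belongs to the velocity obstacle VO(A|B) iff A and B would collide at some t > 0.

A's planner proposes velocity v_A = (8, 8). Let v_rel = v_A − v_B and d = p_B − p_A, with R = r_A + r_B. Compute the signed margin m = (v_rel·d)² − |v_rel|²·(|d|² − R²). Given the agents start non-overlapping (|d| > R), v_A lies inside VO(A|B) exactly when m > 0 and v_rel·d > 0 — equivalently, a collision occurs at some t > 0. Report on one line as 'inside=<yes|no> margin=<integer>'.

d = (1, -16),  |d|² = 257;  R = 5+7 = 12,  c = 257−12² = 113
v_rel = (5, 13),  |v_rel|² = 194;  v_rel·d = (5)·(1) + (13)·(-16) = -203
194·t² + 406·t + 113 = 0  ⇒  m = (-203)² − 194·113 = 19287
m = 19287 > 0,  v_rel·d = -203 < 0  ⇒  outside

inside=no margin=19287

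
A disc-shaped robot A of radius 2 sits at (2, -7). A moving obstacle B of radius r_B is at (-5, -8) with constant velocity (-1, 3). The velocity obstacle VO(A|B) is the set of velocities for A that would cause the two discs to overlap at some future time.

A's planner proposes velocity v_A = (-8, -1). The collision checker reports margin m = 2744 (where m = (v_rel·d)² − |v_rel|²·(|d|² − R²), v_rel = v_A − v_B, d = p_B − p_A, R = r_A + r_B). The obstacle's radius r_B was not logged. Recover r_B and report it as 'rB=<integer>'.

m = 2744
d = (-7, -1);  v_rel = (-7, -4),  |v_rel|² = 65
v_rel×d = (-7)·(-1) − (-4)·(-7) = -21
since m = R²·65 − (-21)²:  R² = (441 + 2744) / 65 = 49
R = √49 = 7  ⇒  r_B = 7 − 2 = 5

rB=5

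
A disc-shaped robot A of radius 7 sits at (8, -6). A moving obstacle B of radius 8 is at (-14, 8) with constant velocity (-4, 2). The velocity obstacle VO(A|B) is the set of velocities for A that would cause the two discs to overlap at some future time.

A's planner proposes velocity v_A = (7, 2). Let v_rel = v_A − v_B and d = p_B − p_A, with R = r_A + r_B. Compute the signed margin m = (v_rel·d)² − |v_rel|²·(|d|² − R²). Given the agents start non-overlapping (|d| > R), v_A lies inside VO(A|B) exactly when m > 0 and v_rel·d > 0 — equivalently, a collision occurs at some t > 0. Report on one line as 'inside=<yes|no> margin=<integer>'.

d = (-22, 14),  |d|² = 680;  R = 7+8 = 15,  c = 680−15² = 455
v_rel = (11, 0),  |v_rel|² = 121;  v_rel·d = (11)·(-22) + (0)·(14) = -242
121·t² + 484·t + 455 = 0  ⇒  m = (-242)² − 121·455 = 3509
m = 3509 > 0,  v_rel·d = -242 < 0  ⇒  outside

inside=no margin=3509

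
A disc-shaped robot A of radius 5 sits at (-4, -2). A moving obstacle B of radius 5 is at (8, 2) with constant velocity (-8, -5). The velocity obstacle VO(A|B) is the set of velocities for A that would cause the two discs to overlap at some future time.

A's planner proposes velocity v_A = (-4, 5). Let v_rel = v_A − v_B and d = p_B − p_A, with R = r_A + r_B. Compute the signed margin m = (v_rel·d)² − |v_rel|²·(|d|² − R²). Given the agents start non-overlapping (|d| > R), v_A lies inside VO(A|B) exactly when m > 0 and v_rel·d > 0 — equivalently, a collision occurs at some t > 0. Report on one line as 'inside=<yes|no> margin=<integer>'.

d = (12, 4),  |d|² = 160;  R = 5+5 = 10,  c = 160−10² = 60
v_rel = (4, 10),  |v_rel|² = 116;  v_rel·d = (4)·(12) + (10)·(4) = 88
116·t² − 176·t + 60 = 0  ⇒  m = 88² − 116·60 = 784
m = 784 > 0,  v_rel·d = 88 > 0  ⇒  inside

inside=yes margin=784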